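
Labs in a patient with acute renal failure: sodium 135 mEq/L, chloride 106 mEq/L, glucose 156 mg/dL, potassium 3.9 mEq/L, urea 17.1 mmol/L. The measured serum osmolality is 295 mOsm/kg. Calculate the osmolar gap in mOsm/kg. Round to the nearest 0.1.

Calculated osmolality = 2·Na + glucose/18 + urea
= 2·135 + 156/18 + 17.1
= 270 + 8.67 + 17.10
= 295.77 mOsm/kg ≈ 295.8 mOsm/kg
Osmolar gap = measured − calculated = 295 − 295.8 = -0.8 mOsm/kg

-0.8 mOsm/kg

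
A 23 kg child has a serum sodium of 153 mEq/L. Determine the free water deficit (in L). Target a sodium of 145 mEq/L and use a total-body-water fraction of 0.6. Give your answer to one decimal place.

0.8 L

TBW = 0.6 · 23 = 13.8 L
Free water deficit = TBW · (Na/145 − 1)
= 13.8 · (153/145 − 1)
= 13.8 · 0.0552
= 0.76 L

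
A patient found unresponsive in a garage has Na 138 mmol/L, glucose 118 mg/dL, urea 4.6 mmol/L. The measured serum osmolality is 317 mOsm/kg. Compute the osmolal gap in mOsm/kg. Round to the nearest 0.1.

Calculated osmolality = 2·Na + glucose/18 + urea
= 2·138 + 118/18 + 4.6
= 276 + 6.56 + 4.60
= 287.16 mOsm/kg ≈ 287.2 mOsm/kg
Osmolar gap = measured − calculated = 317 − 287.2 = 29.8 mOsm/kg

29.8 mOsm/kg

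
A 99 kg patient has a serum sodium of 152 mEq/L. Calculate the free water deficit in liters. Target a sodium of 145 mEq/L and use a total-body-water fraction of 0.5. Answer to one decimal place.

TBW = 0.5 · 99 = 49.5 L
Free water deficit = TBW · (Na/145 − 1)
= 49.5 · (152/145 − 1)
= 49.5 · 0.0483
= 2.39 L

2.4 L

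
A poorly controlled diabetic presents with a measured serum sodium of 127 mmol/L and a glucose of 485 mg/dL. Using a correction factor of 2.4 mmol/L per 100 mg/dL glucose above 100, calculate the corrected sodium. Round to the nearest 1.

Corrected Na = measured Na + 2.4 · (glucose − 100)/100
= 127 + 2.4 · (485 − 100)/100
= 127 + 9.2
= 136.2 mmol/L

136 mmol/L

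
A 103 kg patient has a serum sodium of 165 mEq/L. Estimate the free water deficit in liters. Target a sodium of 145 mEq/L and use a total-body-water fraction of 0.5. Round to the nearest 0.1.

TBW = 0.5 · 103 = 51.5 L
Free water deficit = TBW · (Na/145 − 1)
= 51.5 · (165/145 − 1)
= 51.5 · 0.1379
= 7.1 L

7.1 L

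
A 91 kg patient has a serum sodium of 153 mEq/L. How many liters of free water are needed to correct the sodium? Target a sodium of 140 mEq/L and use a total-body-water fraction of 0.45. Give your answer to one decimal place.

3.8 L

TBW = 0.45 · 91 = 40.95 L
Free water deficit = TBW · (Na/140 − 1)
= 40.95 · (153/140 − 1)
= 40.95 · 0.0929
= 3.8 L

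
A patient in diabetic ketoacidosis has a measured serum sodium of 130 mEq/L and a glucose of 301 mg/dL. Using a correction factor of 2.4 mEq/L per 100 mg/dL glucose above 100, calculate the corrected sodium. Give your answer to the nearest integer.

Corrected Na = measured Na + 2.4 · (glucose − 100)/100
= 130 + 2.4 · (301 − 100)/100
= 130 + 4.8
= 134.8 mEq/L

135 mEq/L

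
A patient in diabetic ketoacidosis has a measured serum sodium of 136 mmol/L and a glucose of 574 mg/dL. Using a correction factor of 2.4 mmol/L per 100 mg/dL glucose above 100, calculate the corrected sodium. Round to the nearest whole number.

147 mmol/L

Corrected Na = measured Na + 2.4 · (glucose − 100)/100
= 136 + 2.4 · (574 − 100)/100
= 136 + 11.4
= 147.4 mmol/L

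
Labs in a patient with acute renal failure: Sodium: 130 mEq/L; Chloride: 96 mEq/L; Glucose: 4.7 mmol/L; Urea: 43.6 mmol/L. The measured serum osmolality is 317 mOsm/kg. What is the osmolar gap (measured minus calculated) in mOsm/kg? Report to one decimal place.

8.7 mOsm/kg

Calculated osmolality = 2·Na + glucose + urea
= 2·130 + 4.7 + 43.6
= 260 + 4.70 + 43.60
= 308.3 mOsm/kg ≈ 308.3 mOsm/kg
Osmolar gap = measured − calculated = 317 − 308.3 = 8.7 mOsm/kg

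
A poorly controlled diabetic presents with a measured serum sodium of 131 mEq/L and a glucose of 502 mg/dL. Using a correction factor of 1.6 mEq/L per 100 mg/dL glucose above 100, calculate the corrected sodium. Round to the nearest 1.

Corrected Na = measured Na + 1.6 · (glucose − 100)/100
= 131 + 1.6 · (502 − 100)/100
= 131 + 6.4
= 137.4 mEq/L

137 mEq/L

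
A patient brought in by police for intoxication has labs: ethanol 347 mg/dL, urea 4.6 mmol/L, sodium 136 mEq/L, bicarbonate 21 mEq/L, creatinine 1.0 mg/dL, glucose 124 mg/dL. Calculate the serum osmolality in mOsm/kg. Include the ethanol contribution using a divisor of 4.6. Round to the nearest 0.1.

Calculated osmolality = 2·Na + glucose/18 + urea + ethanol/4.6
= 2·136 + 124/18 + 4.6 + 347/4.6
= 272 + 6.89 + 4.60 + 75.43
= 358.92 mOsm/kg

358.9 mOsm/kg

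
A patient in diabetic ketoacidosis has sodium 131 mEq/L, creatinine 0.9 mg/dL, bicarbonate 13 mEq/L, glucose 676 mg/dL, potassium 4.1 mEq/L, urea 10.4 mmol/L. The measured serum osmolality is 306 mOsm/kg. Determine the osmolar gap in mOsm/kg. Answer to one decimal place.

-4.0 mOsm/kg

Calculated osmolality = 2·Na + glucose/18 + urea
= 2·131 + 676/18 + 10.4
= 262 + 37.56 + 10.40
= 309.96 mOsm/kg ≈ 310.0 mOsm/kg
Osmolar gap = measured − calculated = 306 − 310.0 = -4.0 mOsm/kg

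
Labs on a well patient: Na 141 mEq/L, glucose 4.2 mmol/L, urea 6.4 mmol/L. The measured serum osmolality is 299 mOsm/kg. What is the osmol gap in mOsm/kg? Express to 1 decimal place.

Calculated osmolality = 2·Na + glucose + urea
= 2·141 + 4.2 + 6.4
= 282 + 4.20 + 6.40
= 292.6 mOsm/kg ≈ 292.6 mOsm/kg
Osmolar gap = measured − calculated = 299 − 292.6 = 6.4 mOsm/kg

6.4 mOsm/kg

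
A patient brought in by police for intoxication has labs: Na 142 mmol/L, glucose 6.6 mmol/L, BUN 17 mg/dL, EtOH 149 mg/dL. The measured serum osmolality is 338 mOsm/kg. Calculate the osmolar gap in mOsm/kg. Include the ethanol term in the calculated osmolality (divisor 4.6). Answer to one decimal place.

8.9 mOsm/kg

Calculated osmolality = 2·Na + glucose + BUN/2.8 + ethanol/4.6
= 2·142 + 6.6 + 17/2.8 + 149/4.6
= 284 + 6.60 + 6.07 + 32.39
= 329.06 mOsm/kg ≈ 329.1 mOsm/kg
Osmolar gap = measured − calculated = 338 − 329.1 = 8.9 mOsm/kg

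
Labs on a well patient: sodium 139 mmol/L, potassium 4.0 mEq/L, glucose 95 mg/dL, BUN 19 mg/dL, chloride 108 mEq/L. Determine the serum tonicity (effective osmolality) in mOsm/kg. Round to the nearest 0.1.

283.3 mOsm/kg

Effective osmolality excludes urea (freely permeant across cell membranes):
2·Na + glucose/18
= 2·139 + 95/18
= 278 + 5.28
= 283.28 mOsm/kg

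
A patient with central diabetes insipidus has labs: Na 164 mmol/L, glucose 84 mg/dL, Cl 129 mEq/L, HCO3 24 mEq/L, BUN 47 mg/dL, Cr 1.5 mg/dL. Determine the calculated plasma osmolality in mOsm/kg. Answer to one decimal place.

349.5 mOsm/kg

Calculated osmolality = 2·Na + glucose/18 + BUN/2.8
= 2·164 + 84/18 + 47/2.8
= 328 + 4.67 + 16.79
= 349.46 mOsm/kg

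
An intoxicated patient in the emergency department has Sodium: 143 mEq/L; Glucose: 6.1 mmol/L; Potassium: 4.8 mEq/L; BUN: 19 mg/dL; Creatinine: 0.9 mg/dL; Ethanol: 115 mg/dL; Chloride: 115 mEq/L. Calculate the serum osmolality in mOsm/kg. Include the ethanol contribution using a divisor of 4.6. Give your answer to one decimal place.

323.9 mOsm/kg

Calculated osmolality = 2·Na + glucose + BUN/2.8 + ethanol/4.6
= 2·143 + 6.1 + 19/2.8 + 115/4.6
= 286 + 6.10 + 6.79 + 25
= 323.89 mOsm/kg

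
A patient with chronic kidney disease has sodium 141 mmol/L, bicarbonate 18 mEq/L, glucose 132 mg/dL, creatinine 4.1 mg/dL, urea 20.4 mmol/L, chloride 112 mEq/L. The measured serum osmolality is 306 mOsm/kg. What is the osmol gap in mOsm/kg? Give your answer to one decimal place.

-3.7 mOsm/kg

Calculated osmolality = 2·Na + glucose/18 + urea
= 2·141 + 132/18 + 20.4
= 282 + 7.33 + 20.40
= 309.73 mOsm/kg ≈ 309.7 mOsm/kg
Osmolar gap = measured − calculated = 306 − 309.7 = -3.7 mOsm/kg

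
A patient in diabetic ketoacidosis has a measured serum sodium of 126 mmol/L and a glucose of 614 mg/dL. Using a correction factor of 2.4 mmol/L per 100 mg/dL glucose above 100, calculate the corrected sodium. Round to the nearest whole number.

Corrected Na = measured Na + 2.4 · (glucose − 100)/100
= 126 + 2.4 · (614 − 100)/100
= 126 + 12.3
= 138.3 mmol/L

138 mmol/L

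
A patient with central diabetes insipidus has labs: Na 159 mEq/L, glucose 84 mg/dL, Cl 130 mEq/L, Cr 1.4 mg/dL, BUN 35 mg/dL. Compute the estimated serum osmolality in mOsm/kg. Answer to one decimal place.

335.2 mOsm/kg

Calculated osmolality = 2·Na + glucose/18 + BUN/2.8
= 2·159 + 84/18 + 35/2.8
= 318 + 4.67 + 12.50
= 335.17 mOsm/kg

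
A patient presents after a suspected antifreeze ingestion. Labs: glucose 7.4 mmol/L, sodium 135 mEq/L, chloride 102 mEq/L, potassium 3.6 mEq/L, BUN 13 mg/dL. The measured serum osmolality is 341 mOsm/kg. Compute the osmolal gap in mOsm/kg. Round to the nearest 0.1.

59.0 mOsm/kg

Calculated osmolality = 2·Na + glucose + BUN/2.8
= 2·135 + 7.4 + 13/2.8
= 270 + 7.40 + 4.64
= 282.04 mOsm/kg ≈ 282.0 mOsm/kg
Osmolar gap = measured − calculated = 341 − 282.0 = 59.0 mOsm/kg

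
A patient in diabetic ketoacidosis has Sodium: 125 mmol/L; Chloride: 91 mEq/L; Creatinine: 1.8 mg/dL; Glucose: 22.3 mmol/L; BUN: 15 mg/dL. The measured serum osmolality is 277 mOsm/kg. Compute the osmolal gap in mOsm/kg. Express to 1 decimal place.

-0.7 mOsm/kg

Calculated osmolality = 2·Na + glucose + BUN/2.8
= 2·125 + 22.3 + 15/2.8
= 250 + 22.30 + 5.36
= 277.66 mOsm/kg ≈ 277.7 mOsm/kg
Osmolar gap = measured − calculated = 277 − 277.7 = -0.7 mOsm/kg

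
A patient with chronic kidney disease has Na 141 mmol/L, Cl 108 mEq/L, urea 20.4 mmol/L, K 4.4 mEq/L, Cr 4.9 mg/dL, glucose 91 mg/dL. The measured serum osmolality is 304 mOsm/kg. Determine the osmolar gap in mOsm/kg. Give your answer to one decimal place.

Calculated osmolality = 2·Na + glucose/18 + urea
= 2·141 + 91/18 + 20.4
= 282 + 5.06 + 20.40
= 307.46 mOsm/kg ≈ 307.5 mOsm/kg
Osmolar gap = measured − calculated = 304 − 307.5 = -3.5 mOsm/kg

-3.5 mOsm/kg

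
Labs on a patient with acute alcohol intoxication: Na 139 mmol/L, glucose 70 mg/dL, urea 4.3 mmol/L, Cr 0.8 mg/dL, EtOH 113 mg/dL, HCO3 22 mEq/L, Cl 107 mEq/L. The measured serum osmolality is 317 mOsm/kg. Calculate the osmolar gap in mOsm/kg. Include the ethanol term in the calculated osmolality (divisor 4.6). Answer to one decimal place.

6.2 mOsm/kg

Calculated osmolality = 2·Na + glucose/18 + urea + ethanol/4.6
= 2·139 + 70/18 + 4.3 + 113/4.6
= 278 + 3.89 + 4.30 + 24.57
= 310.76 mOsm/kg ≈ 310.8 mOsm/kg
Osmolar gap = measured − calculated = 317 − 310.8 = 6.2 mOsm/kg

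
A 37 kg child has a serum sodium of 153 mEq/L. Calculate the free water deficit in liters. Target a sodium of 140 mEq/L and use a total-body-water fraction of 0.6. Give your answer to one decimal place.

2.1 L

TBW = 0.6 · 37 = 22.2 L
Free water deficit = TBW · (Na/140 − 1)
= 22.2 · (153/140 − 1)
= 22.2 · 0.0929
= 2.06 L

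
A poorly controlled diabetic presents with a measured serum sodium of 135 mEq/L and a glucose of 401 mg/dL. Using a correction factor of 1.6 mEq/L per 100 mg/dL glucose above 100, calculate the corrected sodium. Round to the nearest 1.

Corrected Na = measured Na + 1.6 · (glucose − 100)/100
= 135 + 1.6 · (401 − 100)/100
= 135 + 4.8
= 139.8 mEq/L

140 mEq/L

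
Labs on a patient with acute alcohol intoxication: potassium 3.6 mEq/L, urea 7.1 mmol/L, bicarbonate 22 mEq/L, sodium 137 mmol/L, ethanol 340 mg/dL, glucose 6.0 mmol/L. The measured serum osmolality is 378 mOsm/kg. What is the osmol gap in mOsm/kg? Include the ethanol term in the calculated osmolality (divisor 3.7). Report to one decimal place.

-1.0 mOsm/kg

Calculated osmolality = 2·Na + glucose + urea + ethanol/3.7
= 2·137 + 6 + 7.1 + 340/3.7
= 274 + 6 + 7.10 + 91.89
= 378.99 mOsm/kg ≈ 379.0 mOsm/kg
Osmolar gap = measured − calculated = 378 − 379.0 = -1.0 mOsm/kg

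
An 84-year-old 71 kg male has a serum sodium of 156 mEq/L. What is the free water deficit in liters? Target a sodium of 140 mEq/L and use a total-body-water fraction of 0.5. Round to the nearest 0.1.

4.1 L

TBW = 0.5 · 71 = 35.5 L
Free water deficit = TBW · (Na/140 − 1)
= 35.5 · (156/140 − 1)
= 35.5 · 0.1143
= 4.06 L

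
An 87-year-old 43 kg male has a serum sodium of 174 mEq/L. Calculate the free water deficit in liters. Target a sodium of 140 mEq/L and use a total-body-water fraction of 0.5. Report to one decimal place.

TBW = 0.5 · 43 = 21.5 L
Free water deficit = TBW · (Na/140 − 1)
= 21.5 · (174/140 − 1)
= 21.5 · 0.2429
= 5.22 L

5.2 L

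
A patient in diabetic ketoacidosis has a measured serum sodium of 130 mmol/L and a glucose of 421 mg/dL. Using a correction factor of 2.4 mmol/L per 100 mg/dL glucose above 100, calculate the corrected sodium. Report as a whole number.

Corrected Na = measured Na + 2.4 · (glucose − 100)/100
= 130 + 2.4 · (421 − 100)/100
= 130 + 7.7
= 137.7 mmol/L

138 mmol/L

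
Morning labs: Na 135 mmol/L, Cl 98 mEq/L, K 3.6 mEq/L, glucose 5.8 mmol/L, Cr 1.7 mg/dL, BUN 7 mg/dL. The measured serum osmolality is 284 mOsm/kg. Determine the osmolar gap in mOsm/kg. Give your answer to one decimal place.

Calculated osmolality = 2·Na + glucose + BUN/2.8
= 2·135 + 5.8 + 7/2.8
= 270 + 5.80 + 2.50
= 278.3 mOsm/kg ≈ 278.3 mOsm/kg
Osmolar gap = measured − calculated = 284 − 278.3 = 5.7 mOsm/kg

5.7 mOsm/kg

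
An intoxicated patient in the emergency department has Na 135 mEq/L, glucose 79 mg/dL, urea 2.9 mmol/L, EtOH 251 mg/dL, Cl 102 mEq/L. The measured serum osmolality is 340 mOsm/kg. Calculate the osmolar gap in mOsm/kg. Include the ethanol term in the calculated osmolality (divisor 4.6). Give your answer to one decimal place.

8.1 mOsm/kg

Calculated osmolality = 2·Na + glucose/18 + urea + ethanol/4.6
= 2·135 + 79/18 + 2.9 + 251/4.6
= 270 + 4.39 + 2.90 + 54.57
= 331.86 mOsm/kg ≈ 331.9 mOsm/kg
Osmolar gap = measured − calculated = 340 − 331.9 = 8.1 mOsm/kg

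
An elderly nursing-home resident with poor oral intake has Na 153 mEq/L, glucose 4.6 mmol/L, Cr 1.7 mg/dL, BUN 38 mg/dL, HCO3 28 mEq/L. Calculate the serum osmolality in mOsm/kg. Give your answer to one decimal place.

Calculated osmolality = 2·Na + glucose + BUN/2.8
= 2·153 + 4.6 + 38/2.8
= 306 + 4.60 + 13.57
= 324.17 mOsm/kg

324.2 mOsm/kg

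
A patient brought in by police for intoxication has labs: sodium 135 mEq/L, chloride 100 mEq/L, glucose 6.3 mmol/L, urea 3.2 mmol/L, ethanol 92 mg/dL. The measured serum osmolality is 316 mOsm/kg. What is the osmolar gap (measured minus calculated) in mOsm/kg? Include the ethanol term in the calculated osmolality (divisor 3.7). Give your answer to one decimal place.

Calculated osmolality = 2·Na + glucose + urea + ethanol/3.7
= 2·135 + 6.3 + 3.2 + 92/3.7
= 270 + 6.30 + 3.20 + 24.86
= 304.36 mOsm/kg ≈ 304.4 mOsm/kg
Osmolar gap = measured − calculated = 316 − 304.4 = 11.6 mOsm/kg

11.6 mOsm/kg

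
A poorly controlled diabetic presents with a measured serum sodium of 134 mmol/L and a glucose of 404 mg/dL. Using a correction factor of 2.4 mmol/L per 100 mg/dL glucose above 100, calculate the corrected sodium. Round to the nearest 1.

141 mmol/L

Corrected Na = measured Na + 2.4 · (glucose − 100)/100
= 134 + 2.4 · (404 − 100)/100
= 134 + 7.3
= 141.3 mmol/L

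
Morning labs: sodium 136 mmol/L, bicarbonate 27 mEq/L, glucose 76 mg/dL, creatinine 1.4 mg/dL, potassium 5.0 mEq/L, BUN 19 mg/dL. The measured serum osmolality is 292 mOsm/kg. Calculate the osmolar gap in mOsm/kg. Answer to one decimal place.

Calculated osmolality = 2·Na + glucose/18 + BUN/2.8
= 2·136 + 76/18 + 19/2.8
= 272 + 4.22 + 6.79
= 283.01 mOsm/kg ≈ 283.0 mOsm/kg
Osmolar gap = measured − calculated = 292 − 283.0 = 9.0 mOsm/kg

9.0 mOsm/kg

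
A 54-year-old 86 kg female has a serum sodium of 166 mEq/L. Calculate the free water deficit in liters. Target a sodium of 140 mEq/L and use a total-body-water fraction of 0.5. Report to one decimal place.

8.0 L

TBW = 0.5 · 86 = 43 L
Free water deficit = TBW · (Na/140 − 1)
= 43 · (166/140 − 1)
= 43 · 0.1857
= 7.99 L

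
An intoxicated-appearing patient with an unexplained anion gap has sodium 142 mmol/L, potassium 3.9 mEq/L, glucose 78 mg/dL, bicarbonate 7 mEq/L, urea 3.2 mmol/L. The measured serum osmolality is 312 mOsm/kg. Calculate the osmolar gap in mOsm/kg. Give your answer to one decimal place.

Calculated osmolality = 2·Na + glucose/18 + urea
= 2·142 + 78/18 + 3.2
= 284 + 4.33 + 3.20
= 291.53 mOsm/kg ≈ 291.5 mOsm/kg
Osmolar gap = measured − calculated = 312 − 291.5 = 20.5 mOsm/kg

20.5 mOsm/kg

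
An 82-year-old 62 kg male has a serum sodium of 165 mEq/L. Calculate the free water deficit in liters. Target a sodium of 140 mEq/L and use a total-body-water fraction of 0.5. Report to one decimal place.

5.5 L

TBW = 0.5 · 62 = 31 L
Free water deficit = TBW · (Na/140 − 1)
= 31 · (165/140 − 1)
= 31 · 0.1786
= 5.54 L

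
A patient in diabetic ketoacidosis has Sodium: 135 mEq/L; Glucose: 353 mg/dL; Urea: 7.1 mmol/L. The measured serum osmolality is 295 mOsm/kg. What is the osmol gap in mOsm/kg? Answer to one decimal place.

Calculated osmolality = 2·Na + glucose/18 + urea
= 2·135 + 353/18 + 7.1
= 270 + 19.61 + 7.10
= 296.71 mOsm/kg ≈ 296.7 mOsm/kg
Osmolar gap = measured − calculated = 295 − 296.7 = -1.7 mOsm/kg

-1.7 mOsm/kg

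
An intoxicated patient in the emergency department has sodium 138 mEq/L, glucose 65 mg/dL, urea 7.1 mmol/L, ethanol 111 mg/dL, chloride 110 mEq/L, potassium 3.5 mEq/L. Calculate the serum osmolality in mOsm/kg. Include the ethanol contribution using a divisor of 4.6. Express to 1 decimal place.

Calculated osmolality = 2·Na + glucose/18 + urea + ethanol/4.6
= 2·138 + 65/18 + 7.1 + 111/4.6
= 276 + 3.61 + 7.10 + 24.13
= 310.84 mOsm/kg

310.8 mOsm/kg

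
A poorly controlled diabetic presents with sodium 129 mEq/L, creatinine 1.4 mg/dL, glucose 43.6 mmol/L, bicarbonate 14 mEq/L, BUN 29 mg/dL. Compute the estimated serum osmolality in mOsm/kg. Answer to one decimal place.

312.0 mOsm/kg

Calculated osmolality = 2·Na + glucose + BUN/2.8
= 2·129 + 43.6 + 29/2.8
= 258 + 43.60 + 10.36
= 311.96 mOsm/kg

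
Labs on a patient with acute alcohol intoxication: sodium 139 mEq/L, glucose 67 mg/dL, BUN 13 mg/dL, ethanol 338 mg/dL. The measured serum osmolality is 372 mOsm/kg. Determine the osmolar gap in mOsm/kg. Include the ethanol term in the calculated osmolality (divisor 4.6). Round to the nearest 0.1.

Calculated osmolality = 2·Na + glucose/18 + BUN/2.8 + ethanol/4.6
= 2·139 + 67/18 + 13/2.8 + 338/4.6
= 278 + 3.72 + 4.64 + 73.48
= 359.84 mOsm/kg ≈ 359.8 mOsm/kg
Osmolar gap = measured − calculated = 372 − 359.8 = 12.2 mOsm/kg

12.2 mOsm/kg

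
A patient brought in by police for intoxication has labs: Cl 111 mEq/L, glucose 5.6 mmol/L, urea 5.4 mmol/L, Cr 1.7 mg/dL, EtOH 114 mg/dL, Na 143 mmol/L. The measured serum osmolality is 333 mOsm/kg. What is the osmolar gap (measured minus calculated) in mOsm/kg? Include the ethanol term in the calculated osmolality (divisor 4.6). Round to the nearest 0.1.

11.2 mOsm/kg

Calculated osmolality = 2·Na + glucose + urea + ethanol/4.6
= 2·143 + 5.6 + 5.4 + 114/4.6
= 286 + 5.60 + 5.40 + 24.78
= 321.78 mOsm/kg ≈ 321.8 mOsm/kg
Osmolar gap = measured − calculated = 333 − 321.8 = 11.2 mOsm/kg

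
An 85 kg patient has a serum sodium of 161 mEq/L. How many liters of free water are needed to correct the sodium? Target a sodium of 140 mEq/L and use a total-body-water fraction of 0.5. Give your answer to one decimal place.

TBW = 0.5 · 85 = 42.5 L
Free water deficit = TBW · (Na/140 − 1)
= 42.5 · (161/140 − 1)
= 42.5 · 0.15
= 6.38 L

6.4 L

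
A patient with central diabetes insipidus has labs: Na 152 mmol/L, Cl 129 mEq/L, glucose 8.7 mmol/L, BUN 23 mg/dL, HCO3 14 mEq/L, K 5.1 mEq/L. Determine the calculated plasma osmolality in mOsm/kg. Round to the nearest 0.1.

Calculated osmolality = 2·Na + glucose + BUN/2.8
= 2·152 + 8.7 + 23/2.8
= 304 + 8.70 + 8.21
= 320.91 mOsm/kg

320.9 mOsm/kg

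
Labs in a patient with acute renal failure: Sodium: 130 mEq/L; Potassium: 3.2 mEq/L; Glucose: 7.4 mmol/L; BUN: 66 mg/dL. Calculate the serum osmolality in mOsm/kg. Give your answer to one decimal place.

Calculated osmolality = 2·Na + glucose + BUN/2.8
= 2·130 + 7.4 + 66/2.8
= 260 + 7.40 + 23.57
= 290.97 mOsm/kg

291.0 mOsm/kg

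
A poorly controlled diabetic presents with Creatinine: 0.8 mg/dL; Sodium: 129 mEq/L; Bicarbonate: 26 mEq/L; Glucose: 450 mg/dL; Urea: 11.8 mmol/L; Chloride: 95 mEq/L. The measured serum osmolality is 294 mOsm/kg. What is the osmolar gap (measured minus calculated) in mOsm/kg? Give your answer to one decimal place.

Calculated osmolality = 2·Na + glucose/18 + urea
= 2·129 + 450/18 + 11.8
= 258 + 25 + 11.80
= 294.8 mOsm/kg ≈ 294.8 mOsm/kg
Osmolar gap = measured − calculated = 294 − 294.8 = -0.8 mOsm/kg

-0.8 mOsm/kg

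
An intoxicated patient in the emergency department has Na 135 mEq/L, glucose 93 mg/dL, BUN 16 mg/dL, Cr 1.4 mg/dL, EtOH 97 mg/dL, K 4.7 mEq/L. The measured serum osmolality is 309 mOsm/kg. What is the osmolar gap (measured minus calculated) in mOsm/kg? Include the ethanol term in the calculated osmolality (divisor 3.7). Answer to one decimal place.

Calculated osmolality = 2·Na + glucose/18 + BUN/2.8 + ethanol/3.7
= 2·135 + 93/18 + 16/2.8 + 97/3.7
= 270 + 5.17 + 5.71 + 26.22
= 307.1 mOsm/kg ≈ 307.1 mOsm/kg
Osmolar gap = measured − calculated = 309 − 307.1 = 1.9 mOsm/kg

1.9 mOsm/kg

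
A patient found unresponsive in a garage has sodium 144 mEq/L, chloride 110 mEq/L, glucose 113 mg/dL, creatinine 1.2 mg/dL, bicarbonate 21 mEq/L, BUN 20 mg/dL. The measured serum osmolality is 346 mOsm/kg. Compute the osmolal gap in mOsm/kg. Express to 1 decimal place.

Calculated osmolality = 2·Na + glucose/18 + BUN/2.8
= 2·144 + 113/18 + 20/2.8
= 288 + 6.28 + 7.14
= 301.42 mOsm/kg ≈ 301.4 mOsm/kg
Osmolar gap = measured − calculated = 346 − 301.4 = 44.6 mOsm/kg

44.6 mOsm/kg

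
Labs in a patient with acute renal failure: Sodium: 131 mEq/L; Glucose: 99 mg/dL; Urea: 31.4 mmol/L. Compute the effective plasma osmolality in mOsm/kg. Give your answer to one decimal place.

Effective osmolality excludes urea (freely permeant across cell membranes):
2·Na + glucose/18
= 2·131 + 99/18
= 262 + 5.5
= 267.5 mOsm/kg

267.5 mOsm/kg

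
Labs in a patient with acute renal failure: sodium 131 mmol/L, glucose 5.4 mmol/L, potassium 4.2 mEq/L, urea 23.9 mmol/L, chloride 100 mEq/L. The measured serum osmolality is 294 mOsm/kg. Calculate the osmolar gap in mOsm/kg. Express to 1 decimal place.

Calculated osmolality = 2·Na + glucose + urea
= 2·131 + 5.4 + 23.9
= 262 + 5.40 + 23.90
= 291.3 mOsm/kg ≈ 291.3 mOsm/kg
Osmolar gap = measured − calculated = 294 − 291.3 = 2.7 mOsm/kg

2.7 mOsm/kg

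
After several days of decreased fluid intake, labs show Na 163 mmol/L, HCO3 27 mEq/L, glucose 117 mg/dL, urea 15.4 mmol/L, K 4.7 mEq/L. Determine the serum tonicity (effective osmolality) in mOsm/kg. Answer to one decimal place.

Effective osmolality excludes urea (freely permeant across cell membranes):
2·Na + glucose/18
= 2·163 + 117/18
= 326 + 6.5
= 332.5 mOsm/kg

332.5 mOsm/kg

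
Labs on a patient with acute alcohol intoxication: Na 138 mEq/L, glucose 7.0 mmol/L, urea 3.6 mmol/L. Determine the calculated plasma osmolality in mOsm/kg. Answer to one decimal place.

286.6 mOsm/kg

Calculated osmolality = 2·Na + glucose + urea
= 2·138 + 7 + 3.6
= 276 + 7 + 3.60
= 286.6 mOsm/kg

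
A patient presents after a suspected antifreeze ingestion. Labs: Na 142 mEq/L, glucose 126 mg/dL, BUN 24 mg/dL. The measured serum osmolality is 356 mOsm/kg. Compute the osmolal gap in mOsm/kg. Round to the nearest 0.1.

Calculated osmolality = 2·Na + glucose/18 + BUN/2.8
= 2·142 + 126/18 + 24/2.8
= 284 + 7 + 8.57
= 299.57 mOsm/kg ≈ 299.6 mOsm/kg
Osmolar gap = measured − calculated = 356 − 299.6 = 56.4 mOsm/kg

56.4 mOsm/kg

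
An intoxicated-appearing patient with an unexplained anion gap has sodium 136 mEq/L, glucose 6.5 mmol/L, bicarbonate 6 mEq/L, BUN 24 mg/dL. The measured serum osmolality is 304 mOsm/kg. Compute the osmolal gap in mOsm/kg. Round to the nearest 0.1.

Calculated osmolality = 2·Na + glucose + BUN/2.8
= 2·136 + 6.5 + 24/2.8
= 272 + 6.50 + 8.57
= 287.07 mOsm/kg ≈ 287.1 mOsm/kg
Osmolar gap = measured − calculated = 304 − 287.1 = 16.9 mOsm/kg

16.9 mOsm/kg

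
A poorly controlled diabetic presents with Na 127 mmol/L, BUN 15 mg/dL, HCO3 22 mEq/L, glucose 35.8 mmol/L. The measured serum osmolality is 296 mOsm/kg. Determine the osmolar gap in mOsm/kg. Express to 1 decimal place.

0.8 mOsm/kg

Calculated osmolality = 2·Na + glucose + BUN/2.8
= 2·127 + 35.8 + 15/2.8
= 254 + 35.80 + 5.36
= 295.16 mOsm/kg ≈ 295.2 mOsm/kg
Osmolar gap = measured − calculated = 296 − 295.2 = 0.8 mOsm/kg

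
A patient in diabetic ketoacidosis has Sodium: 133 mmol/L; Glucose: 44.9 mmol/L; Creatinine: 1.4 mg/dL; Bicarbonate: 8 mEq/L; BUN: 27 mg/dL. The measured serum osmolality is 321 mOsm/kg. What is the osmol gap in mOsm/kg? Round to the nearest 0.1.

0.5 mOsm/kg

Calculated osmolality = 2·Na + glucose + BUN/2.8
= 2·133 + 44.9 + 27/2.8
= 266 + 44.90 + 9.64
= 320.54 mOsm/kg ≈ 320.5 mOsm/kg
Osmolar gap = measured − calculated = 321 − 320.5 = 0.5 mOsm/kg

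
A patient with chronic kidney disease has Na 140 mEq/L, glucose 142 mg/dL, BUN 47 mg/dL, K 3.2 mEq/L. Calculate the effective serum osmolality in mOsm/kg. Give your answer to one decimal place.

287.9 mOsm/kg

Effective osmolality excludes urea (freely permeant across cell membranes):
2·Na + glucose/18
= 2·140 + 142/18
= 280 + 7.89
= 287.89 mOsm/kg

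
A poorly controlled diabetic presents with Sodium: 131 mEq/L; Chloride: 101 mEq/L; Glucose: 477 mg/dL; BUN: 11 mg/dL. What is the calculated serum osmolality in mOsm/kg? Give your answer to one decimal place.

Calculated osmolality = 2·Na + glucose/18 + BUN/2.8
= 2·131 + 477/18 + 11/2.8
= 262 + 26.50 + 3.93
= 292.43 mOsm/kg

292.4 mOsm/kg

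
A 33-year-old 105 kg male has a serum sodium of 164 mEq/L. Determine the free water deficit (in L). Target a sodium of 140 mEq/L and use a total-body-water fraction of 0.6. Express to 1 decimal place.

10.8 L

TBW = 0.6 · 105 = 63 L
Free water deficit = TBW · (Na/140 − 1)
= 63 · (164/140 − 1)
= 63 · 0.1714
= 10.8 L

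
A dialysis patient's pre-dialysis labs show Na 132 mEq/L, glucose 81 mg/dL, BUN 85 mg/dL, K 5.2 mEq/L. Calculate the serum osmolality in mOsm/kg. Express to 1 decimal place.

298.9 mOsm/kg

Calculated osmolality = 2·Na + glucose/18 + BUN/2.8
= 2·132 + 81/18 + 85/2.8
= 264 + 4.50 + 30.36
= 298.86 mOsm/kg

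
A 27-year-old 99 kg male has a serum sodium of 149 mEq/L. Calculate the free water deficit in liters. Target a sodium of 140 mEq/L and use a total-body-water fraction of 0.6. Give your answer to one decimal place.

TBW = 0.6 · 99 = 59.4 L
Free water deficit = TBW · (Na/140 − 1)
= 59.4 · (149/140 − 1)
= 59.4 · 0.0643
= 3.82 L

3.8 L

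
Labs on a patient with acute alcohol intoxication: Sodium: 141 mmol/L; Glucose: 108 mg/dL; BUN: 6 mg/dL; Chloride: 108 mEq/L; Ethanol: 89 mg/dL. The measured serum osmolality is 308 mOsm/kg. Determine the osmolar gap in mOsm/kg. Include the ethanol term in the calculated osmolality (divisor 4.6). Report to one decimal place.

-1.5 mOsm/kg

Calculated osmolality = 2·Na + glucose/18 + BUN/2.8 + ethanol/4.6
= 2·141 + 108/18 + 6/2.8 + 89/4.6
= 282 + 6 + 2.14 + 19.35
= 309.49 mOsm/kg ≈ 309.5 mOsm/kg
Osmolar gap = measured − calculated = 308 − 309.5 = -1.5 mOsm/kg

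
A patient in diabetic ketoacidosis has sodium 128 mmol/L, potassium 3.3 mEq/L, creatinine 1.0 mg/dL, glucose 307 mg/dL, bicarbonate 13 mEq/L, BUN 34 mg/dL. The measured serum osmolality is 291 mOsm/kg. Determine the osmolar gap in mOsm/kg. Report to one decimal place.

5.8 mOsm/kg

Calculated osmolality = 2·Na + glucose/18 + BUN/2.8
= 2·128 + 307/18 + 34/2.8
= 256 + 17.06 + 12.14
= 285.2 mOsm/kg ≈ 285.2 mOsm/kg
Osmolar gap = measured − calculated = 291 − 285.2 = 5.8 mOsm/kg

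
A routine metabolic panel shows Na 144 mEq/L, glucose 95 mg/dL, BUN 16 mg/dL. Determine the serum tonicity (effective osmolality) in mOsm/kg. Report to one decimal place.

Effective osmolality excludes urea (freely permeant across cell membranes):
2·Na + glucose/18
= 2·144 + 95/18
= 288 + 5.28
= 293.28 mOsm/kg

293.3 mOsm/kg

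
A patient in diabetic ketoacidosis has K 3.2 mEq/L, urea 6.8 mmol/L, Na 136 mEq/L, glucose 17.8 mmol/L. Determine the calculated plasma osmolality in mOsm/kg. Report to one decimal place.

Calculated osmolality = 2·Na + glucose + urea
= 2·136 + 17.8 + 6.8
= 272 + 17.80 + 6.80
= 296.6 mOsm/kg

296.6 mOsm/kg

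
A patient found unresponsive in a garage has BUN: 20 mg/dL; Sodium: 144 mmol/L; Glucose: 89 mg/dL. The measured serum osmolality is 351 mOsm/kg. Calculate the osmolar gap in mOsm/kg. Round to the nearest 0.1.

50.9 mOsm/kg

Calculated osmolality = 2·Na + glucose/18 + BUN/2.8
= 2·144 + 89/18 + 20/2.8
= 288 + 4.94 + 7.14
= 300.08 mOsm/kg ≈ 300.1 mOsm/kg
Osmolar gap = measured − calculated = 351 − 300.1 = 50.9 mOsm/kg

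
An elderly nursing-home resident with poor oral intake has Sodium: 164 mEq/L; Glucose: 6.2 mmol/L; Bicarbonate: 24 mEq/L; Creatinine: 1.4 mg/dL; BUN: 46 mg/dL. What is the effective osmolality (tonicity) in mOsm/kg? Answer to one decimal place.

Effective osmolality excludes urea (freely permeant across cell membranes):
2·Na + glucose
= 2·164 + 6.2
= 328 + 6.2
= 334.2 mOsm/kg

334.2 mOsm/kg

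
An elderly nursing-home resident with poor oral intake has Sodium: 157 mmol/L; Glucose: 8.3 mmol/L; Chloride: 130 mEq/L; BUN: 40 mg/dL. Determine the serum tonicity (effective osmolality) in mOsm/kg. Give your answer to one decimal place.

Effective osmolality excludes urea (freely permeant across cell membranes):
2·Na + glucose
= 2·157 + 8.3
= 314 + 8.3
= 322.3 mOsm/kg

322.3 mOsm/kg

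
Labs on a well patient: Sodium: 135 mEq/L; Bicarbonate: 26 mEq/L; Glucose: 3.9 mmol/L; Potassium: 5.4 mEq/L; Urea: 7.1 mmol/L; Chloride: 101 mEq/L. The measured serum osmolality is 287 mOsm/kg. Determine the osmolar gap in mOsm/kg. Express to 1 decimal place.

6.0 mOsm/kg

Calculated osmolality = 2·Na + glucose + urea
= 2·135 + 3.9 + 7.1
= 270 + 3.90 + 7.10
= 281 mOsm/kg ≈ 281.0 mOsm/kg
Osmolar gap = measured − calculated = 287 − 281.0 = 6.0 mOsm/kg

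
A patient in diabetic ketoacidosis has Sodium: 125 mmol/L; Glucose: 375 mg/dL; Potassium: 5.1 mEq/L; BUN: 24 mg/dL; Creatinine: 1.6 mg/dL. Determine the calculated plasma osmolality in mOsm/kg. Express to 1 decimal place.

Calculated osmolality = 2·Na + glucose/18 + BUN/2.8
= 2·125 + 375/18 + 24/2.8
= 250 + 20.83 + 8.57
= 279.4 mOsm/kg

279.4 mOsm/kg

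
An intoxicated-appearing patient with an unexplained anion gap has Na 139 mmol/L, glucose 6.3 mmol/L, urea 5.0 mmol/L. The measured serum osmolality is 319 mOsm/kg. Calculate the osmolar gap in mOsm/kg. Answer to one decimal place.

Calculated osmolality = 2·Na + glucose + urea
= 2·139 + 6.3 + 5
= 278 + 6.30 + 5
= 289.3 mOsm/kg ≈ 289.3 mOsm/kg
Osmolar gap = measured − calculated = 319 − 289.3 = 29.7 mOsm/kg

29.7 mOsm/kg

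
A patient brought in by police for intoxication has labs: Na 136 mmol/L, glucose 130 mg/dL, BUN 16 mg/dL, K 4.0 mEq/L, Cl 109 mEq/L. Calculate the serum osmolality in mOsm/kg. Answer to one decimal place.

Calculated osmolality = 2·Na + glucose/18 + BUN/2.8
= 2·136 + 130/18 + 16/2.8
= 272 + 7.22 + 5.71
= 284.93 mOsm/kg

284.9 mOsm/kg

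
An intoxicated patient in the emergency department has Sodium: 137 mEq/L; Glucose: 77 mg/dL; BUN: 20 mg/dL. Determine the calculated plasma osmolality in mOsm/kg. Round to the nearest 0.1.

Calculated osmolality = 2·Na + glucose/18 + BUN/2.8
= 2·137 + 77/18 + 20/2.8
= 274 + 4.28 + 7.14
= 285.42 mOsm/kg

285.4 mOsm/kg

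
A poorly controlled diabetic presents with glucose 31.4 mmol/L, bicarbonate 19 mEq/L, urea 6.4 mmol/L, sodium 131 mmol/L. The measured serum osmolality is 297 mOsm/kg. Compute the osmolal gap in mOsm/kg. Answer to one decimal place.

-2.8 mOsm/kg

Calculated osmolality = 2·Na + glucose + urea
= 2·131 + 31.4 + 6.4
= 262 + 31.40 + 6.40
= 299.8 mOsm/kg ≈ 299.8 mOsm/kg
Osmolar gap = measured − calculated = 297 − 299.8 = -2.8 mOsm/kg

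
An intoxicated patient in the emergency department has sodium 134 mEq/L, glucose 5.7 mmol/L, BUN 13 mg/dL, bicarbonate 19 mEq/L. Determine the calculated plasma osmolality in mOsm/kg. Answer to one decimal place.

Calculated osmolality = 2·Na + glucose + BUN/2.8
= 2·134 + 5.7 + 13/2.8
= 268 + 5.70 + 4.64
= 278.34 mOsm/kg

278.3 mOsm/kg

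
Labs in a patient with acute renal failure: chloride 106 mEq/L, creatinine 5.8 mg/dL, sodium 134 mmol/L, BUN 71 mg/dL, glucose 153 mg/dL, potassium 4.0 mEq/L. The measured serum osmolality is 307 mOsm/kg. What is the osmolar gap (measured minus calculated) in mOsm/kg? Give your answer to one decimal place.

5.1 mOsm/kg

Calculated osmolality = 2·Na + glucose/18 + BUN/2.8
= 2·134 + 153/18 + 71/2.8
= 268 + 8.50 + 25.36
= 301.86 mOsm/kg ≈ 301.9 mOsm/kg
Osmolar gap = measured − calculated = 307 − 301.9 = 5.1 mOsm/kg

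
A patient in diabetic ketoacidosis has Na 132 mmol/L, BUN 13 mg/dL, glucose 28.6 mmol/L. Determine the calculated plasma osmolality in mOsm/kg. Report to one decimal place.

297.2 mOsm/kg

Calculated osmolality = 2·Na + glucose + BUN/2.8
= 2·132 + 28.6 + 13/2.8
= 264 + 28.60 + 4.64
= 297.24 mOsm/kg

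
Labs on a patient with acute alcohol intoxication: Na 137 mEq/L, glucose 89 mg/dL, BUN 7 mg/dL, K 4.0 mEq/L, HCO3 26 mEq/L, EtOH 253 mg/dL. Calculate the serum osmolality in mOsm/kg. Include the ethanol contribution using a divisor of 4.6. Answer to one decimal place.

Calculated osmolality = 2·Na + glucose/18 + BUN/2.8 + ethanol/4.6
= 2·137 + 89/18 + 7/2.8 + 253/4.6
= 274 + 4.94 + 2.50 + 55
= 336.44 mOsm/kg

336.4 mOsm/kg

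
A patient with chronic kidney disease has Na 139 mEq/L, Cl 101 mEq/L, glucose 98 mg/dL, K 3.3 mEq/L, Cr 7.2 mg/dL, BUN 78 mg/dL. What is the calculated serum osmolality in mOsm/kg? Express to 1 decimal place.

311.3 mOsm/kg

Calculated osmolality = 2·Na + glucose/18 + BUN/2.8
= 2·139 + 98/18 + 78/2.8
= 278 + 5.44 + 27.86
= 311.3 mOsm/kg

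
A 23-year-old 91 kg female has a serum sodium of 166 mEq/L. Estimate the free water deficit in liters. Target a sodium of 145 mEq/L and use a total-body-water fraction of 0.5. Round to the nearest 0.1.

TBW = 0.5 · 91 = 45.5 L
Free water deficit = TBW · (Na/145 − 1)
= 45.5 · (166/145 − 1)
= 45.5 · 0.1448
= 6.59 L

6.6 L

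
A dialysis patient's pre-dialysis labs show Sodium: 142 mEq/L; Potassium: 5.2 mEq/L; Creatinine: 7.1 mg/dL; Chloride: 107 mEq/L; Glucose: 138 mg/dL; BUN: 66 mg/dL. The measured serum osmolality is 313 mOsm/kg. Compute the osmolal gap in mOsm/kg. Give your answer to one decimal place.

Calculated osmolality = 2·Na + glucose/18 + BUN/2.8
= 2·142 + 138/18 + 66/2.8
= 284 + 7.67 + 23.57
= 315.24 mOsm/kg ≈ 315.2 mOsm/kg
Osmolar gap = measured − calculated = 313 − 315.2 = -2.2 mOsm/kg

-2.2 mOsm/kg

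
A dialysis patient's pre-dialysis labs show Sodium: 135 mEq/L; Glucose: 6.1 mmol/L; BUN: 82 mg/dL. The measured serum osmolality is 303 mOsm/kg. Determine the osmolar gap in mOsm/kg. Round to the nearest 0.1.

Calculated osmolality = 2·Na + glucose + BUN/2.8
= 2·135 + 6.1 + 82/2.8
= 270 + 6.10 + 29.29
= 305.39 mOsm/kg ≈ 305.4 mOsm/kg
Osmolar gap = measured − calculated = 303 − 305.4 = -2.4 mOsm/kg

-2.4 mOsm/kg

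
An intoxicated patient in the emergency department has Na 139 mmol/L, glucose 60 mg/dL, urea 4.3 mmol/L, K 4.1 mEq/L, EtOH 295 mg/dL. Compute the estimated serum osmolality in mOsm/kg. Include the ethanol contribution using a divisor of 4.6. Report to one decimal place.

Calculated osmolality = 2·Na + glucose/18 + urea + ethanol/4.6
= 2·139 + 60/18 + 4.3 + 295/4.6
= 278 + 3.33 + 4.30 + 64.13
= 349.76 mOsm/kg

349.8 mOsm/kg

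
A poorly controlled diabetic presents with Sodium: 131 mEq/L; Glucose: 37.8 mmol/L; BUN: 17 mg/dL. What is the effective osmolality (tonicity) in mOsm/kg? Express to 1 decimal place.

Effective osmolality excludes urea (freely permeant across cell membranes):
2·Na + glucose
= 2·131 + 37.8
= 262 + 37.8
= 299.8 mOsm/kg

299.8 mOsm/kg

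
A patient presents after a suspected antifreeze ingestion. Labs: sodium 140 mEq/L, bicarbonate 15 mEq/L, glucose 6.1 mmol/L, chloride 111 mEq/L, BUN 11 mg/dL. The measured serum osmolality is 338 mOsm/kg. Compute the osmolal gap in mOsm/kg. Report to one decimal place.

Calculated osmolality = 2·Na + glucose + BUN/2.8
= 2·140 + 6.1 + 11/2.8
= 280 + 6.10 + 3.93
= 290.03 mOsm/kg ≈ 290.0 mOsm/kg
Osmolar gap = measured − calculated = 338 − 290.0 = 48.0 mOsm/kg

48.0 mOsm/kg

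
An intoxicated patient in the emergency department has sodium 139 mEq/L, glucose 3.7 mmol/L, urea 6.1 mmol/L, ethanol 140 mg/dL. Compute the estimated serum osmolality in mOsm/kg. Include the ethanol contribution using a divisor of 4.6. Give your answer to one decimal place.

318.2 mOsm/kg

Calculated osmolality = 2·Na + glucose + urea + ethanol/4.6
= 2·139 + 3.7 + 6.1 + 140/4.6
= 278 + 3.70 + 6.10 + 30.43
= 318.23 mOsm/kg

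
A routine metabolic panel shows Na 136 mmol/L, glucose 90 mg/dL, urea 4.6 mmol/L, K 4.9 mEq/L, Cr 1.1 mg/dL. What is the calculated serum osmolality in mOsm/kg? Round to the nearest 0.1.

Calculated osmolality = 2·Na + glucose/18 + urea
= 2·136 + 90/18 + 4.6
= 272 + 5 + 4.60
= 281.6 mOsm/kg

281.6 mOsm/kg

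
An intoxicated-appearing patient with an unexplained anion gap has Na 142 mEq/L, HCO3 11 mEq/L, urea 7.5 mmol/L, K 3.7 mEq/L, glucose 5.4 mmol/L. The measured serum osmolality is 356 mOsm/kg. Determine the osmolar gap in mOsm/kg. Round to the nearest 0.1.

59.1 mOsm/kg

Calculated osmolality = 2·Na + glucose + urea
= 2·142 + 5.4 + 7.5
= 284 + 5.40 + 7.50
= 296.9 mOsm/kg ≈ 296.9 mOsm/kg
Osmolar gap = measured − calculated = 356 − 296.9 = 59.1 mOsm/kg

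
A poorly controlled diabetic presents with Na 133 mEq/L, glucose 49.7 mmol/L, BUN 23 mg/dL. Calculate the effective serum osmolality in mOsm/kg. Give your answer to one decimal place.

315.7 mOsm/kg

Effective osmolality excludes urea (freely permeant across cell membranes):
2·Na + glucose
= 2·133 + 49.7
= 266 + 49.7
= 315.7 mOsm/kg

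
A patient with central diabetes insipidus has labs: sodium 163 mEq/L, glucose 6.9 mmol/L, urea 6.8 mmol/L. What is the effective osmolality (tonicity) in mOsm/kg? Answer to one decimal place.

332.9 mOsm/kg

Effective osmolality excludes urea (freely permeant across cell membranes):
2·Na + glucose
= 2·163 + 6.9
= 326 + 6.9
= 332.9 mOsm/kg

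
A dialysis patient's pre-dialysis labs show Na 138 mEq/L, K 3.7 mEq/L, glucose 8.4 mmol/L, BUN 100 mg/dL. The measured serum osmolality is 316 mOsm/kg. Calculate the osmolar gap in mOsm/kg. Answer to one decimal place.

Calculated osmolality = 2·Na + glucose + BUN/2.8
= 2·138 + 8.4 + 100/2.8
= 276 + 8.40 + 35.71
= 320.11 mOsm/kg ≈ 320.1 mOsm/kg
Osmolar gap = measured − calculated = 316 − 320.1 = -4.1 mOsm/kg

-4.1 mOsm/kg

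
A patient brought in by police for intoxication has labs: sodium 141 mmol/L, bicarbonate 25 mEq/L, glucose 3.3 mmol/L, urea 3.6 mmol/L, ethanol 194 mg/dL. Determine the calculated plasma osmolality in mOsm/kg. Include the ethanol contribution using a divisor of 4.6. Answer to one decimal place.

Calculated osmolality = 2·Na + glucose + urea + ethanol/4.6
= 2·141 + 3.3 + 3.6 + 194/4.6
= 282 + 3.30 + 3.60 + 42.17
= 331.07 mOsm/kg

331.1 mOsm/kg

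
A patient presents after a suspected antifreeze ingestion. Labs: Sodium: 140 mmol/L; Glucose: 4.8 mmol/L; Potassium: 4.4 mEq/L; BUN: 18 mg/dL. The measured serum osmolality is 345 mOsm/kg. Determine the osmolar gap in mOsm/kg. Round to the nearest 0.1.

Calculated osmolality = 2·Na + glucose + BUN/2.8
= 2·140 + 4.8 + 18/2.8
= 280 + 4.80 + 6.43
= 291.23 mOsm/kg ≈ 291.2 mOsm/kg
Osmolar gap = measured − calculated = 345 − 291.2 = 53.8 mOsm/kg

53.8 mOsm/kg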